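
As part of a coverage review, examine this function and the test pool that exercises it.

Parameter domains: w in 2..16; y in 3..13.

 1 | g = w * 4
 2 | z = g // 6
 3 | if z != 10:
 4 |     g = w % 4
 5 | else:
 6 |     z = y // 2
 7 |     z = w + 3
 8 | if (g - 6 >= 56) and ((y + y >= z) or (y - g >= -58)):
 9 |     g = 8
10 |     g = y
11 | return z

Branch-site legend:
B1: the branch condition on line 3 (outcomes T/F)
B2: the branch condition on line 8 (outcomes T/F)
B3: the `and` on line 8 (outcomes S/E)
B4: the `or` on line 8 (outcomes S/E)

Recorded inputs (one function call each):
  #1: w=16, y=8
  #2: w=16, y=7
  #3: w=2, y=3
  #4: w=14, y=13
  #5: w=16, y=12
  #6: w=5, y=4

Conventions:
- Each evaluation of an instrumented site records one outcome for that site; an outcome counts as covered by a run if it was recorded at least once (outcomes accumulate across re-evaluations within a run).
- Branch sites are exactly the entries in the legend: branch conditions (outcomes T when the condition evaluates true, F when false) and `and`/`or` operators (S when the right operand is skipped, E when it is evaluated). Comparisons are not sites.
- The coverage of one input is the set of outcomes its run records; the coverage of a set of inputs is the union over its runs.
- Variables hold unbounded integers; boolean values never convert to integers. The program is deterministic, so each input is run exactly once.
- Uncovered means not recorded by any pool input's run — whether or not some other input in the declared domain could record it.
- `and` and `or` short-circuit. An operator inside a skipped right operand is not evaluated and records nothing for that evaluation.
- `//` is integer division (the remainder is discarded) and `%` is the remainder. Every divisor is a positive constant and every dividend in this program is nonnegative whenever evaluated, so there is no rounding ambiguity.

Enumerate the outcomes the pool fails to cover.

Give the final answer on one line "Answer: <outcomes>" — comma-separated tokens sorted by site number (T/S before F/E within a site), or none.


#1 (w=16, y=8) -> B1->F, B3->E, B4->E, B2->T; covered: B1=F, B2=T, B3=E, B4=E
#2 (w=16, y=7) -> B1->F, B3->E, B4->E, B2->T; covered: B1=F, B2=T, B3=E, B4=E
#3 (w=2, y=3) -> B1->T, B3->S, B2->F; covered: B1=T, B2=F, B3=S
#4 (w=14, y=13) -> B1->T, B3->S, B2->F; covered: B1=T, B2=F, B3=S
#5 (w=16, y=12) -> B1->F, B3->E, B4->S, B2->T; covered: B1=F, B2=T, B3=E, B4=S
#6 (w=5, y=4) -> B1->T, B3->S, B2->F; covered: B1=T, B2=F, B3=S
union over the pool: B1=T, B1=F, B2=T, B2=F, B3=S, B3=E, B4=S, B4=E
uncovered (0 of 8): none
Answer: none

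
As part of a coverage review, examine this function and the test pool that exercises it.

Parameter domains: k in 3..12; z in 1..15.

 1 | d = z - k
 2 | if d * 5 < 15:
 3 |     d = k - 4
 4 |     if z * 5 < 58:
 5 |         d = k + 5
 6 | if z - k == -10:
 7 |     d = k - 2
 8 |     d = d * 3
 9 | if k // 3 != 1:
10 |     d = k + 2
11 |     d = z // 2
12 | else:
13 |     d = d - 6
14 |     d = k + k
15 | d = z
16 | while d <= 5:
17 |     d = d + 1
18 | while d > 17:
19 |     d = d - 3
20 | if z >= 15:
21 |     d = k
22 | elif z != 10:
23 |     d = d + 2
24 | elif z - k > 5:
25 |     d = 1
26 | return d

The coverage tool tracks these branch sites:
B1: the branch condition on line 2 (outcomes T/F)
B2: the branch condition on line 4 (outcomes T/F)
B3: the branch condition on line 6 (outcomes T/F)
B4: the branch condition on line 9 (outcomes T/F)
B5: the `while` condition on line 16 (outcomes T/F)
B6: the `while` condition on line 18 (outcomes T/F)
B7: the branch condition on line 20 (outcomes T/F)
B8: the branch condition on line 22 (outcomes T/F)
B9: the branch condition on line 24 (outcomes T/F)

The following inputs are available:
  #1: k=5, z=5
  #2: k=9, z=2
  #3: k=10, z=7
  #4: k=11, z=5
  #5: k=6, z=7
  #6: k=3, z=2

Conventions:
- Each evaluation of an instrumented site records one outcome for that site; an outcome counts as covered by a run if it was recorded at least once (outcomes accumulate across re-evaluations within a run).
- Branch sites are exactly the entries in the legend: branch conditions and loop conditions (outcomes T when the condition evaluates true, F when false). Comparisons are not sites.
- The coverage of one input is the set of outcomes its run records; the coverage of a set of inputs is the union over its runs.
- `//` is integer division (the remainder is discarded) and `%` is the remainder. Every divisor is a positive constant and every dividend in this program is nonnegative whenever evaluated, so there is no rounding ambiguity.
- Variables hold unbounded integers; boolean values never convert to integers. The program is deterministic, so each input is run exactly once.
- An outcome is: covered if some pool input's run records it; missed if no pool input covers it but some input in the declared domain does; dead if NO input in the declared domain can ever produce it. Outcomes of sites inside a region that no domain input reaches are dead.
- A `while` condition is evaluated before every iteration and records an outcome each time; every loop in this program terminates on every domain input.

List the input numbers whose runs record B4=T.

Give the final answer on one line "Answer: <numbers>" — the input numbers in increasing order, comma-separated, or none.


input #1 (k=5, z=5): never hits B4=T
input #2 (k=9, z=2): hits B4=T
input #3 (k=10, z=7): hits B4=T
input #4 (k=11, z=5): hits B4=T
input #5 (k=6, z=7): hits B4=T
input #6 (k=3, z=2): never hits B4=T
Answer: 2, 3, 4, 5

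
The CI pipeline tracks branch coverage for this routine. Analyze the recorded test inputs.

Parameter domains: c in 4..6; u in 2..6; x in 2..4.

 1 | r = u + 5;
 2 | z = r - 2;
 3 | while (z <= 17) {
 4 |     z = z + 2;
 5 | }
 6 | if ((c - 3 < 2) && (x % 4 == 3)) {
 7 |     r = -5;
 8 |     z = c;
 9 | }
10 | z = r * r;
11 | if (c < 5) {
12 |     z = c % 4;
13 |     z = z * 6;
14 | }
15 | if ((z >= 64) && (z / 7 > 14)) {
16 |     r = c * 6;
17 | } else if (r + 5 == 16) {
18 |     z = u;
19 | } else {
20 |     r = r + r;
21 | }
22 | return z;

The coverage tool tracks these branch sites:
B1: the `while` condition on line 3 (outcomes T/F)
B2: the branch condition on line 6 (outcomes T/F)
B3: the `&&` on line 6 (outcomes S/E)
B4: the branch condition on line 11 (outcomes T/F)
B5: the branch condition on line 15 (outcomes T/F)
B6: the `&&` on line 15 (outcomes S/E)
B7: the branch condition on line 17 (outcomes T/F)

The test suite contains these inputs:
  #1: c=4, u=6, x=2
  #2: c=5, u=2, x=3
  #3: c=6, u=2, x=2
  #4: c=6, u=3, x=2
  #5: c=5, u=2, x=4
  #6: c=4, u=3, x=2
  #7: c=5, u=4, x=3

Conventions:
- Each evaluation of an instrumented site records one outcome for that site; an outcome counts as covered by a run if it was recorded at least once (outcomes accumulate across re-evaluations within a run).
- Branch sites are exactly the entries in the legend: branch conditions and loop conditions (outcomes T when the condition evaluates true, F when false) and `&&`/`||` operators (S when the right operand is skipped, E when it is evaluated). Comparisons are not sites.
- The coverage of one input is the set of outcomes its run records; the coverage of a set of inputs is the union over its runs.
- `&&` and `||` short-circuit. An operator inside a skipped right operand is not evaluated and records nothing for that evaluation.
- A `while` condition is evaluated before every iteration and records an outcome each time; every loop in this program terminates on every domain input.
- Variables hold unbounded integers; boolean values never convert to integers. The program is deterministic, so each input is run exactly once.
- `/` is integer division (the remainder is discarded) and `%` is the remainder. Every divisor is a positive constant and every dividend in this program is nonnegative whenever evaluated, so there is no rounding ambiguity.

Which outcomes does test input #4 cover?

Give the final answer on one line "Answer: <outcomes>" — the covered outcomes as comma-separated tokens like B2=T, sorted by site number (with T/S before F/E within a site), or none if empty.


Event log for input #4 (c=6, u=3, x=2):
  B1->T, B1->T, B1->T, B1->T, B1->T, B1->T, B1->F, B3->S, B2->F, B4->F
  B6->E, B5->F, B7->F
as a set, this run covers: B1=T, B1=F, B2=F, B3=S, B4=F, B5=F, B6=E, B7=F
Answer: B1=T, B1=F, B2=F, B3=S, B4=F, B5=F, B6=E, B7=F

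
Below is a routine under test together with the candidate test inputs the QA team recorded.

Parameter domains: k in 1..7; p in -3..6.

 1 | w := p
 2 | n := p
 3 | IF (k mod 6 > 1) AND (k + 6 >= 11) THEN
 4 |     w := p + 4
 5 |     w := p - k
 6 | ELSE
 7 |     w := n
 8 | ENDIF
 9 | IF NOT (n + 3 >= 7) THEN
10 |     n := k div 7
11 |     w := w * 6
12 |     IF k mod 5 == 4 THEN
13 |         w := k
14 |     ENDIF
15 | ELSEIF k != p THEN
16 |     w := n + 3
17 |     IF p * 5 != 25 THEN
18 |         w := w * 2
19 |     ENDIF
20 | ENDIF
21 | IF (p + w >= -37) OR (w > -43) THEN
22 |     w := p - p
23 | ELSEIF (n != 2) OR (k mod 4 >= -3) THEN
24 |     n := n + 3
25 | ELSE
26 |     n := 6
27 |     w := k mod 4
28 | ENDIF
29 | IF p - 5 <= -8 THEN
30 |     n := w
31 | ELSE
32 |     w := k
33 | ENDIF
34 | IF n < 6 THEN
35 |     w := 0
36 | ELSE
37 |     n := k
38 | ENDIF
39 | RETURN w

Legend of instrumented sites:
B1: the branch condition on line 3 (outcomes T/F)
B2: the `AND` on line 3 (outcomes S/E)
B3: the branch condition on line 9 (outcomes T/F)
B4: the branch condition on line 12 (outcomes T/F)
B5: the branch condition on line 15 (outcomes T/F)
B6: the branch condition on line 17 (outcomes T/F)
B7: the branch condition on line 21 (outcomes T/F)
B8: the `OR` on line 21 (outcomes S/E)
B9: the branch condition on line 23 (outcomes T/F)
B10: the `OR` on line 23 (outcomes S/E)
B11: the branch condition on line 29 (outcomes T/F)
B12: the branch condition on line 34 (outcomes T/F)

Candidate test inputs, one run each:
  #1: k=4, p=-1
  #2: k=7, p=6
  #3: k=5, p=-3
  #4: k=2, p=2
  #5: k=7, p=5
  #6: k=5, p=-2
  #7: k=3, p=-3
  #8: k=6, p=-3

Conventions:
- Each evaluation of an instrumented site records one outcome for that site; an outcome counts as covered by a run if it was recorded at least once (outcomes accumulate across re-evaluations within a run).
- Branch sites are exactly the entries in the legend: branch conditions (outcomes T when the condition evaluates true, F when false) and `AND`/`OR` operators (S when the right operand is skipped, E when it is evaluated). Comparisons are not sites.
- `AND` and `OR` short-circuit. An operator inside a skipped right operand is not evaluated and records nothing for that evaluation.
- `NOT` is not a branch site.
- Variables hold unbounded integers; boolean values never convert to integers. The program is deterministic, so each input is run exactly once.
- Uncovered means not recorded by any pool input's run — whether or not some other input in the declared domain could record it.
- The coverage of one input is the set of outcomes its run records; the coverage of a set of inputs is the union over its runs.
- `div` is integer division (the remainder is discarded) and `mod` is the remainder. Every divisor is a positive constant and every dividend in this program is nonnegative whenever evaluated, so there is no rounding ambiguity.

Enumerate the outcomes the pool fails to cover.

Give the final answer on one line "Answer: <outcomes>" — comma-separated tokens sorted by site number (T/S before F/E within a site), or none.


test 1 (k=4, p=-1) fires B2->E, B1->F, B3->T, B4->T, B8->S, B7->T, B11->F, B12->T; hits B1=F, B2=E, B3=T, B4=T, B7=T, B8=S, B11=F, B12=T
test 2 (k=7, p=6) fires B2->S, B1->F, B3->F, B5->T, B6->T, B8->S, B7->T, B11->F, B12->F; hits B1=F, B2=S, B3=F, B5=T, B6=T, B7=T, B8=S, B11=F, B12=F
test 3 (k=5, p=-3) fires B2->E, B1->T, B3->T, B4->F, B8->E, B7->F, B10->S, B9->T, B11->T, B12->T; hits B1=T, B2=E, B3=T, B4=F, B7=F, B8=E, B9=T, B10=S, B11=T, B12=T
test 4 (k=2, p=2) fires B2->E, B1->F, B3->T, B4->F, B8->S, B7->T, B11->F, B12->T; hits B1=F, B2=E, B3=T, B4=F, B7=T, B8=S, B11=F, B12=T
test 5 (k=7, p=5) fires B2->S, B1->F, B3->F, B5->T, B6->F, B8->S, B7->T, B11->F, B12->T; hits B1=F, B2=S, B3=F, B5=T, B6=F, B7=T, B8=S, B11=F, B12=T
test 6 (k=5, p=-2) fires B2->E, B1->T, B3->T, B4->F, B8->E, B7->T, B11->F, B12->T; hits B1=T, B2=E, B3=T, B4=F, B7=T, B8=E, B11=F, B12=T
test 7 (k=3, p=-3) fires B2->E, B1->F, B3->T, B4->F, B8->S, B7->T, B11->T, B12->T; hits B1=F, B2=E, B3=T, B4=F, B7=T, B8=S, B11=T, B12=T
test 8 (k=6, p=-3) fires B2->S, B1->F, B3->T, B4->F, B8->S, B7->T, B11->T, B12->T; hits B1=F, B2=S, B3=T, B4=F, B7=T, B8=S, B11=T, B12=T
union over the pool: B1=T, B1=F, B2=S, B2=E, B3=T, B3=F, B4=T, B4=F, B5=T, B6=T, B6=F, B7=T, B7=F, B8=S, B8=E, B9=T, B10=S, B11=T, B11=F, B12=T, B12=F
uncovered (3 of 24): B5=F, B9=F, B10=E
Answer: B5=F, B9=F, B10=E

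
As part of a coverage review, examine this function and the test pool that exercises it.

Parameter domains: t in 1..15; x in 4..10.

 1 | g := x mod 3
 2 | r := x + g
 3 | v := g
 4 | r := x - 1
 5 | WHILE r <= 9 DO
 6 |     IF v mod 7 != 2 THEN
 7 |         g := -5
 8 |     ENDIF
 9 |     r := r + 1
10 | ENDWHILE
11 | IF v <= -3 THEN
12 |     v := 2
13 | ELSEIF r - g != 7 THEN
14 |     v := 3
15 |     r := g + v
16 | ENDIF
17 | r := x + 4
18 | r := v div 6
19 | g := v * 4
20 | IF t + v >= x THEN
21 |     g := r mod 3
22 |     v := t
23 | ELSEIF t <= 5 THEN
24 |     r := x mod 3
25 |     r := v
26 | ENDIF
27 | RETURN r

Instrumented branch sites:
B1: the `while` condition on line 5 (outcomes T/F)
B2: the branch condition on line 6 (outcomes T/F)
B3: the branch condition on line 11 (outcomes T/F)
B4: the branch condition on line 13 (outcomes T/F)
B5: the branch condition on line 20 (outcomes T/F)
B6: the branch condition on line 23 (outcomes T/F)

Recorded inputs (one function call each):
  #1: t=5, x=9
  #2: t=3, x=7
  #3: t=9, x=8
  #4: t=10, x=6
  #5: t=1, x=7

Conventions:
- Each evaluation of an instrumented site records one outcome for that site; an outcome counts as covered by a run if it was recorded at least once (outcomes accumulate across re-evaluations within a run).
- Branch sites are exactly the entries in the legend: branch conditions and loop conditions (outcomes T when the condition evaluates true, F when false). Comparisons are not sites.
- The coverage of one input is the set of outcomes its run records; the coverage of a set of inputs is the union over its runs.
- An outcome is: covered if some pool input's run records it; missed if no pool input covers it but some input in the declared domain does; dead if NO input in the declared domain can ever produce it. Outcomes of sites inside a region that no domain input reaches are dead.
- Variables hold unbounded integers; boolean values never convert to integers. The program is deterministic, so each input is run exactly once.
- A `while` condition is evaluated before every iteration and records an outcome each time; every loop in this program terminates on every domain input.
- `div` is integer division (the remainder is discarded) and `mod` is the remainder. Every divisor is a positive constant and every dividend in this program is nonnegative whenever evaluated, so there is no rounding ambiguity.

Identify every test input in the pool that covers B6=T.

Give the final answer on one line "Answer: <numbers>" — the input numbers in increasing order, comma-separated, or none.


input #1 (t=5, x=9): records B6=T
input #2 (t=3, x=7): records B6=T
input #3 (t=9, x=8): does not record B6=T
input #4 (t=10, x=6): does not record B6=T
input #5 (t=1, x=7): records B6=T
Answer: 1, 2, 5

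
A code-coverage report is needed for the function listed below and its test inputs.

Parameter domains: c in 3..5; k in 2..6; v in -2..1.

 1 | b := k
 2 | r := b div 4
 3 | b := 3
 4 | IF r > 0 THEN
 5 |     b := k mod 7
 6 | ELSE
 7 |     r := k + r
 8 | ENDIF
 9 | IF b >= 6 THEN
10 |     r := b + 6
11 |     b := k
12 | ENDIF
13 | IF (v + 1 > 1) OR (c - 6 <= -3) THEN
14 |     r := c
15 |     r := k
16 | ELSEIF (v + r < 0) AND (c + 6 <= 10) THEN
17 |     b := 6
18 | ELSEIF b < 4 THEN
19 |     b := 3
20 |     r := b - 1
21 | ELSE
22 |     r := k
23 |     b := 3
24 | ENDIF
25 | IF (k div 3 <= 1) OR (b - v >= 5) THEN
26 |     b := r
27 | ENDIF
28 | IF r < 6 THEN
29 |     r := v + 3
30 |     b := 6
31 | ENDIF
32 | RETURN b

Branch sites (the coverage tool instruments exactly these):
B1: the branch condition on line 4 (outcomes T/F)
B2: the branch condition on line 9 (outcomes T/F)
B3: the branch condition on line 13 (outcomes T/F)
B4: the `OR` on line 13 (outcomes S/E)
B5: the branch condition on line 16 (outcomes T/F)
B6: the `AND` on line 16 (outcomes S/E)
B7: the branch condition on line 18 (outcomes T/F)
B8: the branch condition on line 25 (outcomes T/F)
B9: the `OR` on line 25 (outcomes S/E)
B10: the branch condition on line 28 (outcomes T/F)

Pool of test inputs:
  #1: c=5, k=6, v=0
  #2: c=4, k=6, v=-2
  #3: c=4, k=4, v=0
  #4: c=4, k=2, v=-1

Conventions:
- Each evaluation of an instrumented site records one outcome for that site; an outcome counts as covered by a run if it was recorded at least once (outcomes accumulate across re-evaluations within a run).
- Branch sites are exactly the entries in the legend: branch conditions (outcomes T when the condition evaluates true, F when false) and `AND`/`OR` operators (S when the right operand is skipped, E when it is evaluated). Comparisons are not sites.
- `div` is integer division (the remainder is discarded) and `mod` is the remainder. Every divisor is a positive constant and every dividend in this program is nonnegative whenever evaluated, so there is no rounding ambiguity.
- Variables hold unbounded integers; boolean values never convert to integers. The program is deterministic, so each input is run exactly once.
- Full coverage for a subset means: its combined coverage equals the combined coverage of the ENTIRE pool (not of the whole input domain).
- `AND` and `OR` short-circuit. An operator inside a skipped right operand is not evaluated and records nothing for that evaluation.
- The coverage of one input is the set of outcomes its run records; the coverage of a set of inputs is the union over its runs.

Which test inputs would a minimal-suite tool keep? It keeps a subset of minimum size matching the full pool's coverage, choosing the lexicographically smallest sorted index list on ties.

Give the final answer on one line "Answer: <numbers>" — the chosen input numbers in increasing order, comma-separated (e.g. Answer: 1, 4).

input #1, c=5, k=6, v=0: events B1->T, B2->T, B4->E, B3->F, B6->S, B5->F, B7->F, B9->E, B8->F, B10->F; outcomes B1=T, B2=T, B3=F, B4=E, B5=F, B6=S, B7=F, B8=F, B9=E, B10=F
input #2, c=4, k=6, v=-2: events B1->T, B2->T, B4->E, B3->F, B6->S, B5->F, B7->F, B9->E, B8->T, B10->F; outcomes B1=T, B2=T, B3=F, B4=E, B5=F, B6=S, B7=F, B8=T, B9=E, B10=F
input #3, c=4, k=4, v=0: events B1->T, B2->F, B4->E, B3->F, B6->S, B5->F, B7->F, B9->S, B8->T, B10->T; outcomes B1=T, B2=F, B3=F, B4=E, B5=F, B6=S, B7=F, B8=T, B9=S, B10=T
input #4, c=4, k=2, v=-1: events B1->F, B2->F, B4->E, B3->F, B6->S, B5->F, B7->T, B9->S, B8->T, B10->T; outcomes B1=F, B2=F, B3=F, B4=E, B5=F, B6=S, B7=T, B8=T, B9=S, B10=T
together the pool reaches 16 outcomes: B1=T, B1=F, B2=T, B2=F, B3=F, B4=E, B5=F, B6=S, B7=T, B7=F, B8=T, B8=F, B9=S, B9=E, B10=T, B10=F
size 1 is not enough: best union over all size-1 subsets is 10/16
the canonical winner is {1, 4}: size 2, full 16-outcome coverage, earliest index list among size-2 covers

Answer: 1, 4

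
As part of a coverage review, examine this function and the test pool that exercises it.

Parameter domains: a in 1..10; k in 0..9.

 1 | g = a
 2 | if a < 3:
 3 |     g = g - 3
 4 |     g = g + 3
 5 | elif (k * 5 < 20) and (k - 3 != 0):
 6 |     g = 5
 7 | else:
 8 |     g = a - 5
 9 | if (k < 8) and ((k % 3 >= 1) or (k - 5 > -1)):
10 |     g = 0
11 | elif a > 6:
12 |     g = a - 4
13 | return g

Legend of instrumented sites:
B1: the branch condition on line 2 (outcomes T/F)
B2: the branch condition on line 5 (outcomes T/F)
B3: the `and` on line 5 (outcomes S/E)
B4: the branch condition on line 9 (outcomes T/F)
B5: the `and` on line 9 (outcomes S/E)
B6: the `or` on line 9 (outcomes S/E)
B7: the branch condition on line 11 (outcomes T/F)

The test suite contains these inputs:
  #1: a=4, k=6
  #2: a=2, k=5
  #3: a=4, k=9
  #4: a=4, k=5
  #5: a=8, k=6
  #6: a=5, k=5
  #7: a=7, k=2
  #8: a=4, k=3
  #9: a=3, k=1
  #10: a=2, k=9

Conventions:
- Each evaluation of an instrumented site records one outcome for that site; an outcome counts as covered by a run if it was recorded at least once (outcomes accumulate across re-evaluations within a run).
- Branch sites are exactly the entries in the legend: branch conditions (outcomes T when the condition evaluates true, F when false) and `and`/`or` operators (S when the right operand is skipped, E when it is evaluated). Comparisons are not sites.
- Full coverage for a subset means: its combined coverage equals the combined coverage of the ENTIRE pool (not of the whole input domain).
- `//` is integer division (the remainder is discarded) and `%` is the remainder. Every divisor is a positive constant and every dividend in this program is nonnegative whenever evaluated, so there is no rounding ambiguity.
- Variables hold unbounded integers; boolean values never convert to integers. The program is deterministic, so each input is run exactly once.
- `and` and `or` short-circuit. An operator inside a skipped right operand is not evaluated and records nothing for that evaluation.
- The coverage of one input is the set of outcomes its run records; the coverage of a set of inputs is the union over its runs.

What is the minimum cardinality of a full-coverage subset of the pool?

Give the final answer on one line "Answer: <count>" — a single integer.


test 1 (a=4, k=6) hits B1=F, B2=F, B3=S, B4=T, B5=E, B6=E
test 2 (a=2, k=5) hits B1=T, B4=T, B5=E, B6=S
test 3 (a=4, k=9) hits B1=F, B2=F, B3=S, B4=F, B5=S, B7=F
test 4 (a=4, k=5) hits B1=F, B2=F, B3=S, B4=T, B5=E, B6=S
test 5 (a=8, k=6) hits B1=F, B2=F, B3=S, B4=T, B5=E, B6=E
test 6 (a=5, k=5) hits B1=F, B2=F, B3=S, B4=T, B5=E, B6=S
test 7 (a=7, k=2) hits B1=F, B2=T, B3=E, B4=T, B5=E, B6=S
test 8 (a=4, k=3) hits B1=F, B2=F, B3=E, B4=F, B5=E, B6=E, B7=F
test 9 (a=3, k=1) hits B1=F, B2=T, B3=E, B4=T, B5=E, B6=S
test 10 (a=2, k=9) hits B1=T, B4=F, B5=S, B7=F
union over all inputs: B1=T, B1=F, B2=T, B2=F, B3=S, B3=E, B4=T, B4=F, B5=S, B5=E, B6=S, B6=E, B7=F (13 outcomes)
no size-1 subset reaches all 13 outcomes (best union: 7/13)
no size-2 subset reaches all 13 outcomes (best union: 11/13)
size 3: inputs {1, 7, 10} cover all 13 outcomes, and no lexicographically smaller subset of this size does
Answer: 3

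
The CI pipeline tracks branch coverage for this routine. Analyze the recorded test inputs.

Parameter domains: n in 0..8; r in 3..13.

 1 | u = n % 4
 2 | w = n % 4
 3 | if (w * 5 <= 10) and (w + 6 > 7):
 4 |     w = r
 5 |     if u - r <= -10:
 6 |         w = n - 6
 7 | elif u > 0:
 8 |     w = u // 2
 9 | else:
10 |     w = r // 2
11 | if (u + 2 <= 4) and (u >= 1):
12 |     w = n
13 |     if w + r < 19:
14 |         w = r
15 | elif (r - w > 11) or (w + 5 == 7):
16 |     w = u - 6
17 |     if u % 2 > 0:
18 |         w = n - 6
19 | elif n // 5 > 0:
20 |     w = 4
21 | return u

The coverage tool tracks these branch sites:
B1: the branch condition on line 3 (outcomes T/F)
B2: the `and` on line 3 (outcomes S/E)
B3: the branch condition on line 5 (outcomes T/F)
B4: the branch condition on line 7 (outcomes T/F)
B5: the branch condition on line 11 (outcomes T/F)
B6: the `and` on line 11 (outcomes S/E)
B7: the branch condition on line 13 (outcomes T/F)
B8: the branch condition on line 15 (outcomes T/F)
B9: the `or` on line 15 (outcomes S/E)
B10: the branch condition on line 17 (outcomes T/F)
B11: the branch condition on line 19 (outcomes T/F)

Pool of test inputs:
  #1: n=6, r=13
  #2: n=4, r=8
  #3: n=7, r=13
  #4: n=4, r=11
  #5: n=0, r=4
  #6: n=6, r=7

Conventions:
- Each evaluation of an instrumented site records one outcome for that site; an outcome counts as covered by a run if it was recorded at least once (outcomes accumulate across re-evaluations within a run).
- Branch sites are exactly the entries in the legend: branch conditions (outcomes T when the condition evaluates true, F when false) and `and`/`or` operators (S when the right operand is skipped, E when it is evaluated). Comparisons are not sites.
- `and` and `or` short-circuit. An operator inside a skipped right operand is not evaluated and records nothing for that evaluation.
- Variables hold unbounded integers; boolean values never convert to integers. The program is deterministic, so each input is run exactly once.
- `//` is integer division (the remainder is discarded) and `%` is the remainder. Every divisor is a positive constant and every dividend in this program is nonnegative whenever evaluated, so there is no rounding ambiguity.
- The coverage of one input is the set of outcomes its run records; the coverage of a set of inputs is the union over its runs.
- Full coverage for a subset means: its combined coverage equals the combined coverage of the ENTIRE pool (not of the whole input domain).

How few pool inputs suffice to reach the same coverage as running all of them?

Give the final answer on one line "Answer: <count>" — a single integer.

input #1 (n=6, r=13): events B2->E, B1->T, B3->T, B6->E, B5->T, B7->F; covers B1=T, B2=E, B3=T, B5=T, B6=E, B7=F
input #2 (n=4, r=8): events B2->E, B1->F, B4->F, B6->E, B5->F, B9->E, B8->F, B11->F; covers B1=F, B2=E, B4=F, B5=F, B6=E, B8=F, B9=E, B11=F
input #3 (n=7, r=13): events B2->S, B1->F, B4->T, B6->S, B5->F, B9->S, B8->T, B10->T; covers B1=F, B2=S, B4=T, B5=F, B6=S, B8=T, B9=S, B10=T
input #4 (n=4, r=11): events B2->E, B1->F, B4->F, B6->E, B5->F, B9->E, B8->F, B11->F; covers B1=F, B2=E, B4=F, B5=F, B6=E, B8=F, B9=E, B11=F
input #5 (n=0, r=4): events B2->E, B1->F, B4->F, B6->E, B5->F, B9->E, B8->T, B10->F; covers B1=F, B2=E, B4=F, B5=F, B6=E, B8=T, B9=E, B10=F
input #6 (n=6, r=7): events B2->E, B1->T, B3->F, B6->E, B5->T, B7->T; covers B1=T, B2=E, B3=F, B5=T, B6=E, B7=T
union over all inputs: B1=T, B1=F, B2=S, B2=E, B3=T, B3=F, B4=T, B4=F, B5=T, B5=F, B6=S, B6=E, B7=T, B7=F, B8=T, B8=F, B9=S, B9=E, B10=T, B10=F, B11=F (21 outcomes)
every size-1 subset falls short of the 21 outcomes (best: 8/21)
every size-2 subset falls short of the 21 outcomes (best: 14/21)
every size-3 subset falls short of the 21 outcomes (best: 18/21)
every size-4 subset falls short of the 21 outcomes (best: 20/21)
the canonical winner is {1, 2, 3, 5, 6}: size 5, full 21-outcome coverage, earliest index list among size-5 covers

Answer: 5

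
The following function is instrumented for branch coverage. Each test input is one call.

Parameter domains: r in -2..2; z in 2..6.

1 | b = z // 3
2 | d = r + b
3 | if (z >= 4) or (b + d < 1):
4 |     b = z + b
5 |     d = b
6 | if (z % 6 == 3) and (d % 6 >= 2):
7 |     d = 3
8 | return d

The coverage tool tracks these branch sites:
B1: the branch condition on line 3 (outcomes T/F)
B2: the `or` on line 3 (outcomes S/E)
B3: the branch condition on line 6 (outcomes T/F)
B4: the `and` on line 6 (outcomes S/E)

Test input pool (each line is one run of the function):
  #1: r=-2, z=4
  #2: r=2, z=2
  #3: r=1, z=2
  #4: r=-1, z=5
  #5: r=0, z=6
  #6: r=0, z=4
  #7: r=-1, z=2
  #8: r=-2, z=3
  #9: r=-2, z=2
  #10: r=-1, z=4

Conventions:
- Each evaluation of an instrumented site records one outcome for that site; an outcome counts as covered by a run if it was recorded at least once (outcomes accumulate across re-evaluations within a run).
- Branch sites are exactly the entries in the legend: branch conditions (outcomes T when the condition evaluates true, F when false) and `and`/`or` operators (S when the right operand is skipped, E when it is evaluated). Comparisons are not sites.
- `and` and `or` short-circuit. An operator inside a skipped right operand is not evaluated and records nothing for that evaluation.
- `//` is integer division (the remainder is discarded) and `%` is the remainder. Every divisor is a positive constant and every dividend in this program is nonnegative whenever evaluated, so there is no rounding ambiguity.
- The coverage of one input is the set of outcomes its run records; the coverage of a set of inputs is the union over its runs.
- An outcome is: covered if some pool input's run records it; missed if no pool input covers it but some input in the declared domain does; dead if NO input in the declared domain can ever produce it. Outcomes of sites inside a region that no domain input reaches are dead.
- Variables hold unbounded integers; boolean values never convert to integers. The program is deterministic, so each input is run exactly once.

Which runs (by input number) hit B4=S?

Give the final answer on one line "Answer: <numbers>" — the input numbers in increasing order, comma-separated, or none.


input #1 (r=-2, z=4): records B4=S
input #2 (r=2, z=2): records B4=S
input #3 (r=1, z=2): records B4=S
input #4 (r=-1, z=5): records B4=S
input #5 (r=0, z=6): records B4=S
input #6 (r=0, z=4): records B4=S
input #7 (r=-1, z=2): records B4=S
input #8 (r=-2, z=3): does not record B4=S
input #9 (r=-2, z=2): records B4=S
input #10 (r=-1, z=4): records B4=S
Answer: 1, 2, 3, 4, 5, 6, 7, 9, 10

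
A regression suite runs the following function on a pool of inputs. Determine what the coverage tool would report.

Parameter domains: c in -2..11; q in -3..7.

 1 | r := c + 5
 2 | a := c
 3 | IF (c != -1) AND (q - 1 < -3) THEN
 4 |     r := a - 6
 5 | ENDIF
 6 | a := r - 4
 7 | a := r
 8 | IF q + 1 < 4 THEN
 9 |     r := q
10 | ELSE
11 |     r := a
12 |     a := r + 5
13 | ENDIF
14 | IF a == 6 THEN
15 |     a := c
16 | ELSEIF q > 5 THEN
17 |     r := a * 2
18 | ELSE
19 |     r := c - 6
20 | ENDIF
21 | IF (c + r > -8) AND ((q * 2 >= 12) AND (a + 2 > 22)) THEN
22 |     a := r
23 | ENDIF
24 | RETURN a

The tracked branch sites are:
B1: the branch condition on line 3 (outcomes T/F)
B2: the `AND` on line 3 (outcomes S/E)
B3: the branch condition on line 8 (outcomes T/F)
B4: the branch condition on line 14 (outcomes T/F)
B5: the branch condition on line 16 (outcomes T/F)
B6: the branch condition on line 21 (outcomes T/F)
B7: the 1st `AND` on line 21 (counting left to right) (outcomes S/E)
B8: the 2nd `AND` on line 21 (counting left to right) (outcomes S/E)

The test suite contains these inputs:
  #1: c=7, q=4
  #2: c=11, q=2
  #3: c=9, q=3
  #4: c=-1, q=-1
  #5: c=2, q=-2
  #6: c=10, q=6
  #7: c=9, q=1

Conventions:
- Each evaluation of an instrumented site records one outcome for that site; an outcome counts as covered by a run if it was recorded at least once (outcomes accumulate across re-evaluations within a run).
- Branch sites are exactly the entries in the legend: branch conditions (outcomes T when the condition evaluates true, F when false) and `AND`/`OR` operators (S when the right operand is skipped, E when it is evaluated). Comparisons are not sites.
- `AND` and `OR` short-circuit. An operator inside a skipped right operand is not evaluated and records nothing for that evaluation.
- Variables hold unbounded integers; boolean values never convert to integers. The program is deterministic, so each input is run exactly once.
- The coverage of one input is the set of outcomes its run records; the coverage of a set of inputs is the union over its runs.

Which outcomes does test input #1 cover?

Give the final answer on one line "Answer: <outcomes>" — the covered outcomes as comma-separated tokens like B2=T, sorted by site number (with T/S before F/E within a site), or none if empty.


Running input #1 (c=7, q=4), event by event:
  B2->E, B1->F, B3->F, B4->F, B5->F, B7->E, B8->S, B6->F
deduplicating events, the covered set is: B1=F, B2=E, B3=F, B4=F, B5=F, B6=F, B7=E, B8=S
Answer: B1=F, B2=E, B3=F, B4=F, B5=F, B6=F, B7=E, B8=S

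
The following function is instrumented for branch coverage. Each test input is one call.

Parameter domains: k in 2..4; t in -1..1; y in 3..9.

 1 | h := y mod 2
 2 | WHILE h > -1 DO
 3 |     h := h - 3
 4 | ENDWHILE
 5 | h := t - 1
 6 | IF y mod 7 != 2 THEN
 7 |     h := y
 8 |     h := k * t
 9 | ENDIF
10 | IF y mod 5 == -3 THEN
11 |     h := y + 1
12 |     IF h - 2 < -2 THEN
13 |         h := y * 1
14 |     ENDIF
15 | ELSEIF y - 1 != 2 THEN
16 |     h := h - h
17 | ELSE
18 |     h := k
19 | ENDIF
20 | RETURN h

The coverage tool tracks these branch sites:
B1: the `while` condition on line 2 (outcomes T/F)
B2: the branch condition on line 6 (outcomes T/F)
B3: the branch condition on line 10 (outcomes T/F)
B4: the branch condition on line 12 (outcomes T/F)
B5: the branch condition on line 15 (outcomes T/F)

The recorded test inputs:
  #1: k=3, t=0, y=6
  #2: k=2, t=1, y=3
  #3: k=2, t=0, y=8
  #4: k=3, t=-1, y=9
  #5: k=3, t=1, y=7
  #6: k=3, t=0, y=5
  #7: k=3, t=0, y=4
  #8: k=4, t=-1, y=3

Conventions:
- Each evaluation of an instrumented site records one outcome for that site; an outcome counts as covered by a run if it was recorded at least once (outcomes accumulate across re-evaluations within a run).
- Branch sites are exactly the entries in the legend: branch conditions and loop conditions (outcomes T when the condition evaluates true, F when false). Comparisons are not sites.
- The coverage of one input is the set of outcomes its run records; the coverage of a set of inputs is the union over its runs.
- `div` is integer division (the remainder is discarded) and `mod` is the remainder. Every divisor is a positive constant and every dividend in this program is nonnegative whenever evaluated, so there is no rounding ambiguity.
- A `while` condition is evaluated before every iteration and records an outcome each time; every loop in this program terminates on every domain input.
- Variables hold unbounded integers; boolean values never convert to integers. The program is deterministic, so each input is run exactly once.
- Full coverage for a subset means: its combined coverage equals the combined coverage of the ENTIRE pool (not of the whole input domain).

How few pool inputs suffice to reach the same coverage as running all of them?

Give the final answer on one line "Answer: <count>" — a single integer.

test 1 (k=3, t=0, y=6) fires B1->T, B1->F, B2->T, B3->F, B5->T; hits B1=T, B1=F, B2=T, B3=F, B5=T
test 2 (k=2, t=1, y=3) fires B1->T, B1->F, B2->T, B3->F, B5->F; hits B1=T, B1=F, B2=T, B3=F, B5=F
test 3 (k=2, t=0, y=8) fires B1->T, B1->F, B2->T, B3->F, B5->T; hits B1=T, B1=F, B2=T, B3=F, B5=T
test 4 (k=3, t=-1, y=9) fires B1->T, B1->F, B2->F, B3->F, B5->T; hits B1=T, B1=F, B2=F, B3=F, B5=T
test 5 (k=3, t=1, y=7) fires B1->T, B1->F, B2->T, B3->F, B5->T; hits B1=T, B1=F, B2=T, B3=F, B5=T
test 6 (k=3, t=0, y=5) fires B1->T, B1->F, B2->T, B3->F, B5->T; hits B1=T, B1=F, B2=T, B3=F, B5=T
test 7 (k=3, t=0, y=4) fires B1->T, B1->F, B2->T, B3->F, B5->T; hits B1=T, B1=F, B2=T, B3=F, B5=T
test 8 (k=4, t=-1, y=3) fires B1->T, B1->F, B2->T, B3->F, B5->F; hits B1=T, B1=F, B2=T, B3=F, B5=F
pool-wide coverage (7 outcomes): B1=T, B1=F, B2=T, B2=F, B3=F, B5=T, B5=F
every size-1 subset falls short of the 7 outcomes (best: 5/7)
at size 2, {2, 4} reaches all 7 outcomes; every lexicographically earlier size-2 subset fails

Answer: 2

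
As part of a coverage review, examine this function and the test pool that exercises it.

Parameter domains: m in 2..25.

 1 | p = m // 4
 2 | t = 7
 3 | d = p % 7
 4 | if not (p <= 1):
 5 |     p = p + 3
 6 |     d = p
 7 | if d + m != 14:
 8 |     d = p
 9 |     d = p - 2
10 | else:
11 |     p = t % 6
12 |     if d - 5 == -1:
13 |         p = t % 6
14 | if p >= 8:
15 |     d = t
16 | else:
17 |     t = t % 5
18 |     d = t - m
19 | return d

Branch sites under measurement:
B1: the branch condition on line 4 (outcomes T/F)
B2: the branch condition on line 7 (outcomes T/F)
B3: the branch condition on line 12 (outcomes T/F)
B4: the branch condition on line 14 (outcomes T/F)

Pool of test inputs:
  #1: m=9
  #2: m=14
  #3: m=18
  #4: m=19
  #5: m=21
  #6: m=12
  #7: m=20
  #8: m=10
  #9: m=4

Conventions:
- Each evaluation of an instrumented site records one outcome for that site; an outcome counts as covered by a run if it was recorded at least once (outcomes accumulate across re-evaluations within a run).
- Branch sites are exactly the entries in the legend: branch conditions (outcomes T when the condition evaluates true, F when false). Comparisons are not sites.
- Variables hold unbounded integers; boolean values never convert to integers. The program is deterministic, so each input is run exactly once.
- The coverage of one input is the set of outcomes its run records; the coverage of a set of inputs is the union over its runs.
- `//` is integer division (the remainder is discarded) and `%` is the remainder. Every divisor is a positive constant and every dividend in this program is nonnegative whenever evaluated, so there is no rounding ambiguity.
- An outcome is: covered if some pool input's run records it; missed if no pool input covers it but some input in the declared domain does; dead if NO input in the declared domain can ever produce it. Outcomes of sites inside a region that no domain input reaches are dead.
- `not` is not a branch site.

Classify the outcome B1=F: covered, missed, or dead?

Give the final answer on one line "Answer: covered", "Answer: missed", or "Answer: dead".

B1=F is recorded by pool input(s) 9 -> covered

Answer: covered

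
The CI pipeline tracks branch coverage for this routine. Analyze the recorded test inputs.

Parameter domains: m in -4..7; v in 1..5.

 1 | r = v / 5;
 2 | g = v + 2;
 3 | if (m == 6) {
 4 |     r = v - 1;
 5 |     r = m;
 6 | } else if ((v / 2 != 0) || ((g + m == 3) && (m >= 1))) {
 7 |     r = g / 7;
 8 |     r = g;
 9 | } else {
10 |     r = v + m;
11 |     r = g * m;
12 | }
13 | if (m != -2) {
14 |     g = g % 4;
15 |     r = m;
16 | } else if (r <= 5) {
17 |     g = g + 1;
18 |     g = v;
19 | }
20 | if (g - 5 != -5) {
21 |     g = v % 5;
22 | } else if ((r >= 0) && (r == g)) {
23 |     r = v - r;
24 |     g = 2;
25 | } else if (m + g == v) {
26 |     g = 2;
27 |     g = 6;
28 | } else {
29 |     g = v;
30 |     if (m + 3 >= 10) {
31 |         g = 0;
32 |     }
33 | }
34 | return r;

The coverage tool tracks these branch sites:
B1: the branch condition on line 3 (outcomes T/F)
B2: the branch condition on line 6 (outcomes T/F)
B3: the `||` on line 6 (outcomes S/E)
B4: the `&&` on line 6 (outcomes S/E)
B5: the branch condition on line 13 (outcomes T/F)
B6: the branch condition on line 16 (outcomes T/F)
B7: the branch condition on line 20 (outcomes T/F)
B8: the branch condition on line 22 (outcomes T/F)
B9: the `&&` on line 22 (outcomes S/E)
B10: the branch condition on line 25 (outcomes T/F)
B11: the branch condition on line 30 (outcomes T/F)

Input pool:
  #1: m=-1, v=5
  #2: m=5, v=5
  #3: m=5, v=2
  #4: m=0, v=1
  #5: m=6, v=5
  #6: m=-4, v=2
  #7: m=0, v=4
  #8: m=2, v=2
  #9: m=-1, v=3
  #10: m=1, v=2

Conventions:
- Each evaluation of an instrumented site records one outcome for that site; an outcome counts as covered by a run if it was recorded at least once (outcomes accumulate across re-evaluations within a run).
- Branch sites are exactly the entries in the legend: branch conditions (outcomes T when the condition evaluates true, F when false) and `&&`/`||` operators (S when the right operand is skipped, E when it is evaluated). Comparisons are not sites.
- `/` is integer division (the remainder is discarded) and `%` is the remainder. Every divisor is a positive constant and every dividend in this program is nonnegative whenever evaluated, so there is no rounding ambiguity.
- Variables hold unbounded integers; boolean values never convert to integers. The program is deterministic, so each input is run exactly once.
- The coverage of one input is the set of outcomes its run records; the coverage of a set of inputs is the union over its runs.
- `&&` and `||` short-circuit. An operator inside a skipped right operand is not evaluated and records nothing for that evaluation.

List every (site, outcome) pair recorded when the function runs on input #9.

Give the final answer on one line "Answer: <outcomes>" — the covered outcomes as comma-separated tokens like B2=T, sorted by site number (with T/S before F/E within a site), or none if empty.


Tracing the run of input #9 (m=-1, v=3):
  B1->F, B3->S, B2->T, B5->T, B7->T
as a set, this run covers: B1=F, B2=T, B3=S, B5=T, B7=T
Answer: B1=F, B2=T, B3=S, B5=T, B7=T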